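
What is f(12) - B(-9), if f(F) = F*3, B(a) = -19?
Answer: 55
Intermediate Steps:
f(F) = 3*F
f(12) - B(-9) = 3*12 - 1*(-19) = 36 + 19 = 55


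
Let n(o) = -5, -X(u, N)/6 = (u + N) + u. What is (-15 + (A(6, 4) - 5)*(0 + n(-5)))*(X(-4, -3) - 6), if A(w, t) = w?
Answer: -1200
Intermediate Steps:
X(u, N) = -12*u - 6*N (X(u, N) = -6*((u + N) + u) = -6*((N + u) + u) = -6*(N + 2*u) = -12*u - 6*N)
(-15 + (A(6, 4) - 5)*(0 + n(-5)))*(X(-4, -3) - 6) = (-15 + (6 - 5)*(0 - 5))*((-12*(-4) - 6*(-3)) - 6) = (-15 + 1*(-5))*((48 + 18) - 6) = (-15 - 5)*(66 - 6) = -20*60 = -1200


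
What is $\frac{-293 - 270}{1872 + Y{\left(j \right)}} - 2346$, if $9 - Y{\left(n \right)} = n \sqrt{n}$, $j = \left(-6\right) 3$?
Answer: $\frac{- 126684 \sqrt{2} + 4413389 i}{9 \left(- 209 i + 6 \sqrt{2}\right)} \approx -2346.3 + 0.012132 i$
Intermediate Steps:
$j = -18$
$Y{\left(n \right)} = 9 - n^{\frac{3}{2}}$ ($Y{\left(n \right)} = 9 - n \sqrt{n} = 9 - n^{\frac{3}{2}}$)
$\frac{-293 - 270}{1872 + Y{\left(j \right)}} - 2346 = \frac{-293 - 270}{1872 + \left(9 - \left(-18\right)^{\frac{3}{2}}\right)} - 2346 = - \frac{563}{1872 + \left(9 - - 54 i \sqrt{2}\right)} - 2346 = - \frac{563}{1872 + \left(9 + 54 i \sqrt{2}\right)} - 2346 = - \frac{563}{1881 + 54 i \sqrt{2}} - 2346 = -2346 - \frac{563}{1881 + 54 i \sqrt{2}}$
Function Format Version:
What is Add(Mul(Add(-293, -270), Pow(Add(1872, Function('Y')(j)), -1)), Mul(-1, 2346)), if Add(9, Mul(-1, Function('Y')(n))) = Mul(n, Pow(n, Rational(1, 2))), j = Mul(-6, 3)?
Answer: Mul(Rational(1, 9), Pow(Add(Mul(-209, I), Mul(6, Pow(2, Rational(1, 2)))), -1), Add(Mul(-126684, Pow(2, Rational(1, 2))), Mul(4413389, I))) ≈ Add(-2346.3, Mul(0.012132, I))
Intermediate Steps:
j = -18
Function('Y')(n) = Add(9, Mul(-1, Pow(n, Rational(3, 2)))) (Function('Y')(n) = Add(9, Mul(-1, Mul(n, Pow(n, Rational(1, 2))))) = Add(9, Mul(-1, Pow(n, Rational(3, 2)))))
Add(Mul(Add(-293, -270), Pow(Add(1872, Function('Y')(j)), -1)), Mul(-1, 2346)) = Add(Mul(Add(-293, -270), Pow(Add(1872, Add(9, Mul(-1, Pow(-18, Rational(3, 2))))), -1)), Mul(-1, 2346)) = Add(Mul(-563, Pow(Add(1872, Add(9, Mul(-1, Mul(-54, I, Pow(2, Rational(1, 2)))))), -1)), -2346) = Add(Mul(-563, Pow(Add(1872, Add(9, Mul(54, I, Pow(2, Rational(1, 2))))), -1)), -2346) = Add(Mul(-563, Pow(Add(1881, Mul(54, I, Pow(2, Rational(1, 2)))), -1)), -2346) = Add(-2346, Mul(-563, Pow(Add(1881, Mul(54, I, Pow(2, Rational(1, 2)))), -1)))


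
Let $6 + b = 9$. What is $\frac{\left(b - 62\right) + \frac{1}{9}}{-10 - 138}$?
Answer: $\frac{265}{666} \approx 0.3979$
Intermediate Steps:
$b = 3$ ($b = -6 + 9 = 3$)
$\frac{\left(b - 62\right) + \frac{1}{9}}{-10 - 138} = \frac{\left(3 - 62\right) + \frac{1}{9}}{-10 - 138} = \frac{-59 + \frac{1}{9}}{-148} = \left(- \frac{530}{9}\right) \left(- \frac{1}{148}\right) = \frac{265}{666}$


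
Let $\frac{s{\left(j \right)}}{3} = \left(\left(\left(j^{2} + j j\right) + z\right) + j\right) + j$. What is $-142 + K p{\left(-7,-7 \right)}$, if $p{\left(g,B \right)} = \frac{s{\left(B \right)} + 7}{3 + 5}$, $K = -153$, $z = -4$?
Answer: $- \frac{38927}{8} \approx -4865.9$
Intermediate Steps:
$s{\left(j \right)} = -12 + 6 j + 6 j^{2}$ ($s{\left(j \right)} = 3 \left(\left(\left(\left(j^{2} + j j\right) - 4\right) + j\right) + j\right) = 3 \left(\left(\left(\left(j^{2} + j^{2}\right) - 4\right) + j\right) + j\right) = 3 \left(\left(\left(2 j^{2} - 4\right) + j\right) + j\right) = 3 \left(\left(\left(-4 + 2 j^{2}\right) + j\right) + j\right) = 3 \left(\left(-4 + j + 2 j^{2}\right) + j\right) = 3 \left(-4 + 2 j + 2 j^{2}\right) = -12 + 6 j + 6 j^{2}$)
$p{\left(g,B \right)} = - \frac{5}{8} + \frac{3 B}{4} + \frac{3 B^{2}}{4}$ ($p{\left(g,B \right)} = \frac{\left(-12 + 6 B + 6 B^{2}\right) + 7}{3 + 5} = \frac{-5 + 6 B + 6 B^{2}}{8} = \left(-5 + 6 B + 6 B^{2}\right) \frac{1}{8} = - \frac{5}{8} + \frac{3 B}{4} + \frac{3 B^{2}}{4}$)
$-142 + K p{\left(-7,-7 \right)} = -142 - 153 \left(- \frac{5}{8} + \frac{3}{4} \left(-7\right) + \frac{3 \left(-7\right)^{2}}{4}\right) = -142 - 153 \left(- \frac{5}{8} - \frac{21}{4} + \frac{3}{4} \cdot 49\right) = -142 - 153 \left(- \frac{5}{8} - \frac{21}{4} + \frac{147}{4}\right) = -142 - \frac{37791}{8} = - \frac{38927}{8}$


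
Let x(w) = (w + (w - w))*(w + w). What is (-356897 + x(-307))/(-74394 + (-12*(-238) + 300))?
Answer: 56133/23746 ≈ 2.3639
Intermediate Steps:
x(w) = 2*w**2 (x(w) = (w + 0)*(2*w) = w*(2*w) = 2*w**2)
(-356897 + x(-307))/(-74394 + (-12*(-238) + 300)) = (-356897 + 2*(-307)**2)/(-74394 + (-12*(-238) + 300)) = (-356897 + 2*94249)/(-74394 + (2856 + 300)) = (-356897 + 188498)/(-74394 + 3156) = -168399/(-71238) = -168399*(-1/71238) = 56133/23746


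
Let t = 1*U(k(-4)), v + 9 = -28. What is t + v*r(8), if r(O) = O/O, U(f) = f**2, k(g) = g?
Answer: -21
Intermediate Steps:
v = -37 (v = -9 - 28 = -37)
r(O) = 1
t = 16 (t = 1*(-4)**2 = 1*16 = 16)
t + v*r(8) = 16 - 37*1 = 16 - 37 = -21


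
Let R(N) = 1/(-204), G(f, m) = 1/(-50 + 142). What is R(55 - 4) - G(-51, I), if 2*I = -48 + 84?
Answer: -37/2346 ≈ -0.015772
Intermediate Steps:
I = 18 (I = (-48 + 84)/2 = (½)*36 = 18)
G(f, m) = 1/92
R(N) = -1/204
R(55 - 4) - G(-51, I) = -1/204 - 1*1/92 = -1/204 - 1/92 = -37/2346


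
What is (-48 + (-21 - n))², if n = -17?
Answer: 2704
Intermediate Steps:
(-48 + (-21 - n))² = (-48 + (-21 - 1*(-17)))² = (-48 + (-21 + 17))² = (-48 - 4)² = (-52)² = 2704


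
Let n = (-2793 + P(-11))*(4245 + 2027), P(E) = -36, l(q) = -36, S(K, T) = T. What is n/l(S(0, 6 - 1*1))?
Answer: 1478624/3 ≈ 4.9287e+5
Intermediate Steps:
n = -17743488 (n = (-2793 - 36)*(4245 + 2027) = -2829*6272 = -17743488)
n/l(S(0, 6 - 1*1)) = -17743488/(-36) = -17743488*(-1/36) = 1478624/3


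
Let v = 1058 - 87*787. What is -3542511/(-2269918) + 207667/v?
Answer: -33226121755/21859634614 ≈ -1.5200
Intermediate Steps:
v = -67411 (v = 1058 - 68469 = -67411)
-3542511/(-2269918) + 207667/v = -3542511/(-2269918) + 207667/(-67411) = -3542511*(-1/2269918) + 207667*(-1/67411) = 506073/324274 - 207667/67411 = -33226121755/21859634614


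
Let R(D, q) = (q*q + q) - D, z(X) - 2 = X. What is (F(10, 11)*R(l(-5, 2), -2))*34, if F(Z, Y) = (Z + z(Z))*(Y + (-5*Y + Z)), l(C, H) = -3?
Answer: -127160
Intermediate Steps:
z(X) = 2 + X
F(Z, Y) = (2 + 2*Z)*(Z - 4*Y) (F(Z, Y) = (Z + (2 + Z))*(Y + (-5*Y + Z)) = (2 + 2*Z)*(Y + (Z - 5*Y)) = (2 + 2*Z)*(Z - 4*Y))
R(D, q) = q + q**2 - D (R(D, q) = (q**2 + q) - D = (q + q**2) - D = q + q**2 - D)
(F(10, 11)*R(l(-5, 2), -2))*34 = ((-8*11 + 2*10 + 2*10**2 - 8*11*10)*(-2 + (-2)**2 - 1*(-3)))*34 = ((-88 + 20 + 2*100 - 880)*(-2 + 4 + 3))*34 = ((-88 + 20 + 200 - 880)*5)*34 = -748*5*34 = -3740*34 = -127160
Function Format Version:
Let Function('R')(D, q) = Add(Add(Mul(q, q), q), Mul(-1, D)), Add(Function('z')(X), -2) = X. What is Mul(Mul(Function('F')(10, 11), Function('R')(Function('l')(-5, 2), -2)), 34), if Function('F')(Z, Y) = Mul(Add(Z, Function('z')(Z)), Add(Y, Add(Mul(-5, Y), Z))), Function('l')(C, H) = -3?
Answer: -127160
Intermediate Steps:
Function('z')(X) = Add(2, X)
Function('F')(Z, Y) = Mul(Add(2, Mul(2, Z)), Add(Z, Mul(-4, Y))) (Function('F')(Z, Y) = Mul(Add(Z, Add(2, Z)), Add(Y, Add(Mul(-5, Y), Z))) = Mul(Add(2, Mul(2, Z)), Add(Y, Add(Z, Mul(-5, Y)))) = Mul(Add(2, Mul(2, Z)), Add(Z, Mul(-4, Y))))
Function('R')(D, q) = Add(q, Pow(q, 2), Mul(-1, D)) (Function('R')(D, q) = Add(Add(Pow(q, 2), q), Mul(-1, D)) = Add(Add(q, Pow(q, 2)), Mul(-1, D)) = Add(q, Pow(q, 2), Mul(-1, D)))
Mul(Mul(Function('F')(10, 11), Function('R')(Function('l')(-5, 2), -2)), 34) = Mul(Mul(Add(Mul(-8, 11), Mul(2, 10), Mul(2, Pow(10, 2)), Mul(-8, 11, 10)), Add(-2, Pow(-2, 2), Mul(-1, -3))), 34) = Mul(Mul(Add(-88, 20, Mul(2, 100), -880), Add(-2, 4, 3)), 34) = Mul(Mul(Add(-88, 20, 200, -880), 5), 34) = Mul(Mul(-748, 5), 34) = Mul(-3740, 34) = -127160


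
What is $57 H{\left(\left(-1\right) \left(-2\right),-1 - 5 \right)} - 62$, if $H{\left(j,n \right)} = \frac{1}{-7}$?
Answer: $- \frac{491}{7} \approx -70.143$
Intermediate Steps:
$H{\left(j,n \right)} = - \frac{1}{7}$
$57 H{\left(\left(-1\right) \left(-2\right),-1 - 5 \right)} - 62 = 57 \left(- \frac{1}{7}\right) - 62 = - \frac{57}{7} - 62 = - \frac{491}{7}$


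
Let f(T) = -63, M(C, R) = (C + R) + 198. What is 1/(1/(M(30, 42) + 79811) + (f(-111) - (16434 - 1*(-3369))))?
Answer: -80081/1590889145 ≈ -5.0337e-5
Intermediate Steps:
M(C, R) = 198 + C + R
1/(1/(M(30, 42) + 79811) + (f(-111) - (16434 - 1*(-3369)))) = 1/(1/((198 + 30 + 42) + 79811) + (-63 - (16434 - 1*(-3369)))) = 1/(1/(270 + 79811) + (-63 - (16434 + 3369))) = 1/(1/80081 + (-63 - 1*19803)) = 1/(1/80081 + (-63 - 19803)) = 1/(1/80081 - 19866) = 1/(-1590889145/80081) = -80081/1590889145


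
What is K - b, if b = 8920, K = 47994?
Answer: 39074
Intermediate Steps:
K - b = 47994 - 1*8920 = 47994 - 8920 = 39074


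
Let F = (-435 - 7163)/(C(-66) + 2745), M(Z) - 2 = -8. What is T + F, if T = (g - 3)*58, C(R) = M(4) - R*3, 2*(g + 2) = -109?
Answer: -10143185/2937 ≈ -3453.6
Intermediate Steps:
g = -113/2 (g = -2 + (½)*(-109) = -2 - 109/2 = -113/2 ≈ -56.500)
M(Z) = -6 (M(Z) = 2 - 8 = -6)
C(R) = -6 - 3*R (C(R) = -6 - R*3 = -6 - 3*R)
F = -7598/2937 (F = (-435 - 7163)/((-6 - 3*(-66)) + 2745) = -7598/((-6 + 198) + 2745) = -7598/(192 + 2745) = -7598/2937 ≈ -2.5870)
T = -3451 (T = (-113/2 - 3)*58 = -119/2*58 = -3451)
T + F = -3451 - 7598/2937 = -10143185/2937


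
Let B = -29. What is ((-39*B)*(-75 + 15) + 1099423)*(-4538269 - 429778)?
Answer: -5124853467461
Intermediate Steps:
((-39*B)*(-75 + 15) + 1099423)*(-4538269 - 429778) = ((-39*(-29))*(-75 + 15) + 1099423)*(-4538269 - 429778) = (1131*(-60) + 1099423)*(-4968047) = (-67860 + 1099423)*(-4968047) = 1031563*(-4968047) = -5124853467461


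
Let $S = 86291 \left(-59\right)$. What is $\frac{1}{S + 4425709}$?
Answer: $- \frac{1}{665460} \approx -1.5027 \cdot 10^{-6}$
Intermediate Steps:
$S = -5091169$
$\frac{1}{S + 4425709} = \frac{1}{-5091169 + 4425709} = \frac{1}{-665460} = - \frac{1}{665460}$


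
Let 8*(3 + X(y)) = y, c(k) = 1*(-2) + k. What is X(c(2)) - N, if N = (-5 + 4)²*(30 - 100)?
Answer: 67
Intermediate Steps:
c(k) = -2 + k
X(y) = -3 + y/8
N = -70 (N = (-1)²*(-70) = 1*(-70) = -70)
X(c(2)) - N = (-3 + (-2 + 2)/8) - 1*(-70) = (-3 + (⅛)*0) + 70 = (-3 + 0) + 70 = -3 + 70 = 67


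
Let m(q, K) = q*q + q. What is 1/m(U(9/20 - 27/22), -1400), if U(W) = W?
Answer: -48400/8379 ≈ -5.7763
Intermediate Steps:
m(q, K) = q + q² (m(q, K) = q² + q = q + q²)
1/m(U(9/20 - 27/22), -1400) = 1/((9/20 - 27/22)*(1 + (9/20 - 27/22))) = 1/(-171*(1 - 171/220)/220) = 1/(-171/220*49/220) = 1/(-8379/48400) = -48400/8379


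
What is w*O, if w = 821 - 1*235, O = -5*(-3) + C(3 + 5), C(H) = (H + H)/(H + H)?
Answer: 9376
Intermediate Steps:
C(H) = 1 (C(H) = (2*H)/((2*H)) = (2*H)*(1/(2*H)) = 1)
O = 16 (O = -5*(-3) + 1 = 15 + 1 = 16)
w = 586 (w = 821 - 235 = 586)
w*O = 586*16 = 9376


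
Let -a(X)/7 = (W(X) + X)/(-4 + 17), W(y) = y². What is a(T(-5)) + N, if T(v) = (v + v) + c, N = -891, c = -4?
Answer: -989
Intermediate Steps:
T(v) = -4 + 2*v (T(v) = (v + v) - 4 = 2*v - 4 = -4 + 2*v)
a(X) = -7*X/13 - 7*X²/13 (a(X) = -7*(X² + X)/(-4 + 17) = -7*(X + X²)/13 = -7*(X/13 + X²/13) = -7*X/13 - 7*X²/13)
a(T(-5)) + N = 7*(-4 + 2*(-5))*(-1 - (-4 + 2*(-5)))/13 - 891 = 7*(-4 - 10)*(-1 - (-4 - 10))/13 - 891 = (7/13)*(-14)*(-1 - 1*(-14)) - 891 = (7/13)*(-14)*(-1 + 14) - 891 = (7/13)*(-14)*13 - 891 = -98 - 891 = -989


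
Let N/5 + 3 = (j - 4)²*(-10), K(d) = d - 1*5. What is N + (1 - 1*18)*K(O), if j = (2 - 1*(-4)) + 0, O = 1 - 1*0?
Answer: -147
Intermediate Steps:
O = 1 (O = 1 + 0 = 1)
j = 6 (j = (2 + 4) + 0 = 6 + 0 = 6)
K(d) = -5 + d (K(d) = d - 5 = -5 + d)
N = -215 (N = -15 + 5*((6 - 4)²*(-10)) = -15 + 5*(2²*(-10)) = -15 + 5*(4*(-10)) = -15 + 5*(-40) = -15 - 200 = -215)
N + (1 - 1*18)*K(O) = -215 + (1 - 1*18)*(-5 + 1) = -215 + (1 - 18)*(-4) = -215 - 17*(-4) = -215 + 68 = -147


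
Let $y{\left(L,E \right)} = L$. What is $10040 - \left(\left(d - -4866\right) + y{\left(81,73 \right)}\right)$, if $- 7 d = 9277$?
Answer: $\frac{44928}{7} \approx 6418.3$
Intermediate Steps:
$d = - \frac{9277}{7}$ ($d = \left(- \frac{1}{7}\right) 9277 = - \frac{9277}{7} \approx -1325.3$)
$10040 - \left(\left(d - -4866\right) + y{\left(81,73 \right)}\right) = 10040 - \left(\left(- \frac{9277}{7} - -4866\right) + 81\right) = 10040 - \left(\left(- \frac{9277}{7} + 4866\right) + 81\right) = 10040 - \left(\frac{24785}{7} + 81\right) = 10040 - \frac{25352}{7} = \frac{44928}{7}$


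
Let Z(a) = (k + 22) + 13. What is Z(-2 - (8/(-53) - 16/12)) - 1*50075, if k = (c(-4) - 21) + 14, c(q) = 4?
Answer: -50043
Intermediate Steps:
k = -3 (k = (4 - 21) + 14 = -17 + 14 = -3)
Z(a) = 32 (Z(a) = (-3 + 22) + 13 = 19 + 13 = 32)
Z(-2 - (8/(-53) - 16/12)) - 1*50075 = 32 - 1*50075 = 32 - 50075 = -50043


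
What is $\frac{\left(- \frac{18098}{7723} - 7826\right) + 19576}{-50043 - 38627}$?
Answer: $- \frac{45363576}{342399205} \approx -0.13249$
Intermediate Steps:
$\frac{\left(- \frac{18098}{7723} - 7826\right) + 19576}{-50043 - 38627} = \frac{\left(\left(-18098\right) \frac{1}{7723} - 7826\right) + 19576}{-88670} = \left(\left(- \frac{18098}{7723} - 7826\right) + 19576\right) \left(- \frac{1}{88670}\right) = \left(- \frac{60458296}{7723} + 19576\right) \left(- \frac{1}{88670}\right) = \frac{90727152}{7723} \left(- \frac{1}{88670}\right) = - \frac{45363576}{342399205}$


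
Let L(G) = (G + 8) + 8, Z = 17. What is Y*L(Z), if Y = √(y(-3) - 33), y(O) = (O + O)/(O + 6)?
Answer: 33*I*√35 ≈ 195.23*I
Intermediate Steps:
y(O) = 2*O/(6 + O) (y(O) = (2*O)/(6 + O) = 2*O/(6 + O))
Y = I*√35 (Y = √(2*(-3)/(6 - 3) - 33) = √(2*(-3)/3 - 33) = √(2*(-3)*(⅓) - 33) = √(-2 - 33) = √(-35) = I*√35 ≈ 5.9161*I)
L(G) = 16 + G (L(G) = (8 + G) + 8 = 16 + G)
Y*L(Z) = (I*√35)*(16 + 17) = (I*√35)*33 = 33*I*√35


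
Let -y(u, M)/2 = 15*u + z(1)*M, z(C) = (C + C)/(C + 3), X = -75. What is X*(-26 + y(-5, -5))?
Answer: -9675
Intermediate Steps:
z(C) = 2*C/(3 + C) (z(C) = (2*C)/(3 + C) = 2*C/(3 + C))
y(u, M) = -M - 30*u (y(u, M) = -2*(15*u + (2*1/(3 + 1))*M) = -2*(15*u + (2*1/4)*M) = -2*(15*u + (2*1*(¼))*M) = -2*(15*u + M/2) = -2*(M/2 + 15*u) = -M - 30*u)
X*(-26 + y(-5, -5)) = -75*(-26 + (-1*(-5) - 30*(-5))) = -75*(-26 + (5 + 150)) = -75*(-26 + 155) = -75*129 = -9675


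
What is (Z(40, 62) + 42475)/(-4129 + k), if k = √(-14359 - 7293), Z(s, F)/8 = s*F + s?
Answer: -258619915/17070293 - 125270*I*√5413/17070293 ≈ -15.15 - 0.53992*I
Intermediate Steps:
Z(s, F) = 8*s + 8*F*s (Z(s, F) = 8*(s*F + s) = 8*(F*s + s) = 8*(s + F*s) = 8*s + 8*F*s)
k = 2*I*√5413 (k = √(-21652) = 2*I*√5413 ≈ 147.15*I)
(Z(40, 62) + 42475)/(-4129 + k) = (8*40*(1 + 62) + 42475)/(-4129 + 2*I*√5413) = (8*40*63 + 42475)/(-4129 + 2*I*√5413) = (20160 + 42475)/(-4129 + 2*I*√5413) = 62635/(-4129 + 2*I*√5413)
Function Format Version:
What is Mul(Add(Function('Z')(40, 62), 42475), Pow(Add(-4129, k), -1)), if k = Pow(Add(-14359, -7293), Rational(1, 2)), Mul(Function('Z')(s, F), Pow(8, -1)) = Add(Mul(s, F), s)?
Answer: Add(Rational(-258619915, 17070293), Mul(Rational(-125270, 17070293), I, Pow(5413, Rational(1, 2)))) ≈ Add(-15.150, Mul(-0.53992, I))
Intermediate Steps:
Function('Z')(s, F) = Add(Mul(8, s), Mul(8, F, s)) (Function('Z')(s, F) = Mul(8, Add(Mul(s, F), s)) = Mul(8, Add(Mul(F, s), s)) = Mul(8, Add(s, Mul(F, s))) = Add(Mul(8, s), Mul(8, F, s)))
k = Mul(2, I, Pow(5413, Rational(1, 2))) (k = Pow(-21652, Rational(1, 2)) = Mul(2, I, Pow(5413, Rational(1, 2))) ≈ Mul(147.15, I))
Mul(Add(Function('Z')(40, 62), 42475), Pow(Add(-4129, k), -1)) = Mul(Add(Mul(8, 40, Add(1, 62)), 42475), Pow(Add(-4129, Mul(2, I, Pow(5413, Rational(1, 2)))), -1)) = Mul(Add(Mul(8, 40, 63), 42475), Pow(Add(-4129, Mul(2, I, Pow(5413, Rational(1, 2)))), -1)) = Mul(Add(20160, 42475), Pow(Add(-4129, Mul(2, I, Pow(5413, Rational(1, 2)))), -1)) = Mul(62635, Pow(Add(-4129, Mul(2, I, Pow(5413, Rational(1, 2)))), -1))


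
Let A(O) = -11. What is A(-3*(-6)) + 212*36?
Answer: 7621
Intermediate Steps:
A(-3*(-6)) + 212*36 = -11 + 212*36 = -11 + 7632 = 7621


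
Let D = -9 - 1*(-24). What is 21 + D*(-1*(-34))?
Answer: 531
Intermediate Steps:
D = 15 (D = -9 + 24 = 15)
21 + D*(-1*(-34)) = 21 + 15*(-1*(-34)) = 21 + 15*34 = 21 + 510 = 531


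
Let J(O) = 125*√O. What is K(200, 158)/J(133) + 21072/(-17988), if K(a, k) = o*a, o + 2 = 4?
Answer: -1756/1499 + 16*√133/665 ≈ -0.89397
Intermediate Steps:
o = 2 (o = -2 + 4 = 2)
K(a, k) = 2*a
K(200, 158)/J(133) + 21072/(-17988) = (2*200)/((125*√133)) + 21072/(-17988) = 400*(√133/16625) + 21072*(-1/17988) = 16*√133/665 - 1756/1499 = -1756/1499 + 16*√133/665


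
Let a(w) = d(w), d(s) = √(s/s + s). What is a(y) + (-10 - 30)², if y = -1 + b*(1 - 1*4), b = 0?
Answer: 1600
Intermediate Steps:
y = -1 (y = -1 + 0*(1 - 1*4) = -1 + 0*(1 - 4) = -1 + 0*(-3) = -1 + 0 = -1)
d(s) = √(1 + s)
a(w) = √(1 + w)
a(y) + (-10 - 30)² = √(1 - 1) + (-10 - 30)² = √0 + (-40)² = 0 + 1600 = 1600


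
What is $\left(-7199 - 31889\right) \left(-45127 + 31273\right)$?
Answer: $541525152$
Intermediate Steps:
$\left(-7199 - 31889\right) \left(-45127 + 31273\right) = \left(-39088\right) \left(-13854\right) = 541525152$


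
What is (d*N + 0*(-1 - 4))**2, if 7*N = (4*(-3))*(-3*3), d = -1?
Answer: 11664/49 ≈ 238.04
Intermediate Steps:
N = 108/7 (N = ((4*(-3))*(-3*3))/7 = (-12*(-9))/7 = (1/7)*108 = 108/7 ≈ 15.429)
(d*N + 0*(-1 - 4))**2 = (-1*108/7 + 0*(-1 - 4))**2 = (-108/7 + 0*(-5))**2 = (-108/7 + 0)**2 = (-108/7)**2 = 11664/49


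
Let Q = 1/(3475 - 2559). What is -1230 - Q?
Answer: -1126681/916 ≈ -1230.0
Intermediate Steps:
Q = 1/916 ≈ 0.0010917
-1230 - Q = -1230 - 1*1/916 = -1230 - 1/916 = -1126681/916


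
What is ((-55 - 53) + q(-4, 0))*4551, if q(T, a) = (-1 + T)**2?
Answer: -377733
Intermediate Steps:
((-55 - 53) + q(-4, 0))*4551 = ((-55 - 53) + (-1 - 4)**2)*4551 = (-108 + (-5)**2)*4551 = (-108 + 25)*4551 = -83*4551 = -377733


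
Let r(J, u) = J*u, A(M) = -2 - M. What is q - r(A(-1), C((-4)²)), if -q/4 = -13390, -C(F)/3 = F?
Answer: 53512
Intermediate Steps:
C(F) = -3*F
q = 53560 (q = -4*(-13390) = 53560)
q - r(A(-1), C((-4)²)) = 53560 - (-2 - 1*(-1))*(-3*(-4)²) = 53560 - (-2 + 1)*(-3*16) = 53560 - (-1)*(-48) = 53560 - 1*48 = 53560 - 48 = 53512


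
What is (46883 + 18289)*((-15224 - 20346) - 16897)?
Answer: -3419379324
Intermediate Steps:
(46883 + 18289)*((-15224 - 20346) - 16897) = 65172*(-35570 - 16897) = 65172*(-52467) = -3419379324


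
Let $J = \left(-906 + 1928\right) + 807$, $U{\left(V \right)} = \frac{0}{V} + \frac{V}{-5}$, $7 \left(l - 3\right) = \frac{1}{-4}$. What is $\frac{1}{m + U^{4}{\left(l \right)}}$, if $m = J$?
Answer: $\frac{384160000}{702676098321} \approx 0.00054671$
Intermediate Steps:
$l = \frac{83}{28}$ ($l = 3 + \frac{1}{7 \left(-4\right)} = 3 + \frac{1}{7} \left(- \frac{1}{4}\right) = 3 - \frac{1}{28} = \frac{83}{28} \approx 2.9643$)
$U{\left(V \right)} = - \frac{V}{5}$ ($U{\left(V \right)} = 0 + V \left(- \frac{1}{5}\right) = 0 - \frac{V}{5} = - \frac{V}{5}$)
$J = 1829$ ($J = 1022 + 807 = 1829$)
$m = 1829$
$\frac{1}{m + U^{4}{\left(l \right)}} = \frac{1}{1829 + \left(\left(- \frac{1}{5}\right) \frac{83}{28}\right)^{4}} = \frac{1}{1829 + \left(- \frac{83}{140}\right)^{4}} = \frac{1}{1829 + \frac{47458321}{384160000}} = \frac{1}{\frac{702676098321}{384160000}} = \frac{384160000}{702676098321}$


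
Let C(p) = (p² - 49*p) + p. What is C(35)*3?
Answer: -1365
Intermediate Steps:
C(p) = p² - 48*p
C(35)*3 = (35*(-48 + 35))*3 = (35*(-13))*3 = -455*3 = -1365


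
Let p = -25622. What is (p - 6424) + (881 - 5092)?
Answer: -36257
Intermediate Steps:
(p - 6424) + (881 - 5092) = (-25622 - 6424) + (881 - 5092) = -32046 - 4211 = -36257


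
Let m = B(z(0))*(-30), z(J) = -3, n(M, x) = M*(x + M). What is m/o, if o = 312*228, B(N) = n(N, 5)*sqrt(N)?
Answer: 5*I*sqrt(3)/1976 ≈ 0.0043827*I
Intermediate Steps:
n(M, x) = M*(M + x)
B(N) = N**(3/2)*(5 + N) (B(N) = (N*(N + 5))*sqrt(N) = (N*(5 + N))*sqrt(N) = N**(3/2)*(5 + N))
o = 71136
m = 180*I*sqrt(3) (m = ((-3)**(3/2)*(5 - 3))*(-30) = (-3*I*sqrt(3)*2)*(-30) = -6*I*sqrt(3)*(-30) = 180*I*sqrt(3) ≈ 311.77*I)
m/o = (180*I*sqrt(3))/71136 = (180*I*sqrt(3))*(1/71136) = 5*I*sqrt(3)/1976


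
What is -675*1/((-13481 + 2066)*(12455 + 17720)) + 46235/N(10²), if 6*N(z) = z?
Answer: 5096171505/1837054 ≈ 2774.1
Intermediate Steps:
N(z) = z/6
-675*1/((-13481 + 2066)*(12455 + 17720)) + 46235/N(10²) = -675*1/((-13481 + 2066)*(12455 + 17720)) + 46235/(((⅙)*10²)) = -675/((-11415*30175)) + 46235/(((⅙)*100)) = -675/(-344447625) + 46235/(50/3) = -675*(-1/344447625) + 46235*(3/50) = 9/4592635 + 27741/10 = 5096171505/1837054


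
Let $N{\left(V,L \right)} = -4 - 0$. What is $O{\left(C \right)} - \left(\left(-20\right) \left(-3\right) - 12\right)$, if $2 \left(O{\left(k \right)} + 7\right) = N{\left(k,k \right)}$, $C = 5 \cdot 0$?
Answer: $-57$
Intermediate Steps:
$N{\left(V,L \right)} = -4$ ($N{\left(V,L \right)} = -4 + 0 = -4$)
$C = 0$
$O{\left(k \right)} = -9$ ($O{\left(k \right)} = -7 + \frac{1}{2} \left(-4\right) = -7 - 2 = -9$)
$O{\left(C \right)} - \left(\left(-20\right) \left(-3\right) - 12\right) = -9 - \left(\left(-20\right) \left(-3\right) - 12\right) = -9 - \left(60 - 12\right) = -9 - 48 = -57$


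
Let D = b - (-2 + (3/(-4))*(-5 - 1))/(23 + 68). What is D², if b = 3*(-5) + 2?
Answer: 5621641/33124 ≈ 169.72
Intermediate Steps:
b = -13 (b = -15 + 2 = -13)
D = -2371/182 (D = -13 - (-2 + (3/(-4))*(-5 - 1))/(23 + 68) = -13 - (-2 + (3*(-¼))*(-6))/91 = -13 - (-2 - ¾*(-6))/91 = -13 - (-2 + 9/2)/91 = -13 - 5/(2*91) = -13 - 1*5/182 = -13 - 5/182 = -2371/182 ≈ -13.027)
D² = (-2371/182)² = 5621641/33124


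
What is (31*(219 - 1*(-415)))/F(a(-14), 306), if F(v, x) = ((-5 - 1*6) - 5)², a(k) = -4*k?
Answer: 9827/128 ≈ 76.773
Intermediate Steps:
F(v, x) = 256 (F(v, x) = ((-5 - 6) - 5)² = (-11 - 5)² = (-16)² = 256)
(31*(219 - 1*(-415)))/F(a(-14), 306) = (31*(219 - 1*(-415)))/256 = (31*(219 + 415))*(1/256) = (31*634)*(1/256) = 19654*(1/256) = 9827/128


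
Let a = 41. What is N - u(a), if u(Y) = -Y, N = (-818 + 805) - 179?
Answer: -151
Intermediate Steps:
N = -192 (N = -13 - 179 = -192)
N - u(a) = -192 - (-1)*41 = -192 - 1*(-41) = -192 + 41 = -151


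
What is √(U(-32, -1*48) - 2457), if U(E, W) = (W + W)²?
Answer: 3*√751 ≈ 82.213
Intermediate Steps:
U(E, W) = 4*W² (U(E, W) = (2*W)² = 4*W²)
√(U(-32, -1*48) - 2457) = √(4*(-1*48)² - 2457) = √(4*(-48)² - 2457) = √(4*2304 - 2457) = √(9216 - 2457) = √6759 = 3*√751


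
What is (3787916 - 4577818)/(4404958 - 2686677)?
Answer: -789902/1718281 ≈ -0.45970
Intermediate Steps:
(3787916 - 4577818)/(4404958 - 2686677) = -789902/1718281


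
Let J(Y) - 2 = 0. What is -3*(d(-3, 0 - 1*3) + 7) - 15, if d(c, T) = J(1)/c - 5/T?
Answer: -39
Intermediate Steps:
J(Y) = 2 (J(Y) = 2 + 0 = 2)
d(c, T) = -5/T + 2/c (d(c, T) = 2/c - 5/T = -5/T + 2/c)
-3*(d(-3, 0 - 1*3) + 7) - 15 = -3*((-5/(0 - 1*3) + 2/(-3)) + 7) - 15 = -3*((-5/(0 - 3) + 2*(-⅓)) + 7) - 15 = -3*((-5/(-3) - ⅔) + 7) - 15 = -3*((-5*(-⅓) - ⅔) + 7) - 15 = -3*((5/3 - ⅔) + 7) - 15 = -3*(1 + 7) - 15 = -3*8 - 15 = -24 - 15 = -39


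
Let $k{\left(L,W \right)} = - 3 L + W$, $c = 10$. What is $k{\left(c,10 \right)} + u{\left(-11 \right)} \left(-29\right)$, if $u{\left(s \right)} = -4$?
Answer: $96$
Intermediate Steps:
$k{\left(L,W \right)} = W - 3 L$
$k{\left(c,10 \right)} + u{\left(-11 \right)} \left(-29\right) = \left(10 - 30\right) - -116 = \left(10 - 30\right) + 116 = -20 + 116 = 96$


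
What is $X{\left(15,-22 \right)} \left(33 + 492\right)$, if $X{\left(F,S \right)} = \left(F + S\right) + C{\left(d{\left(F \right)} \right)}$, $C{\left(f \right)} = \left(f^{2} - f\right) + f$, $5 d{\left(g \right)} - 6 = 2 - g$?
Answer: $-2646$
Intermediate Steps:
$d{\left(g \right)} = \frac{8}{5} - \frac{g}{5}$ ($d{\left(g \right)} = \frac{6}{5} + \frac{2 - g}{5} = \frac{6}{5} - \left(- \frac{2}{5} + \frac{g}{5}\right) = \frac{8}{5} - \frac{g}{5}$)
$C{\left(f \right)} = f^{2}$
$X{\left(F,S \right)} = F + S + \left(\frac{8}{5} - \frac{F}{5}\right)^{2}$ ($X{\left(F,S \right)} = \left(F + S\right) + \left(\frac{8}{5} - \frac{F}{5}\right)^{2} = F + S + \left(\frac{8}{5} - \frac{F}{5}\right)^{2}$)
$X{\left(15,-22 \right)} \left(33 + 492\right) = \left(15 - 22 + \frac{\left(-8 + 15\right)^{2}}{25}\right) \left(33 + 492\right) = \left(15 - 22 + \frac{7^{2}}{25}\right) 525 = \left(15 - 22 + \frac{1}{25} \cdot 49\right) 525 = \left(15 - 22 + \frac{49}{25}\right) 525 = \left(- \frac{126}{25}\right) 525 = -2646$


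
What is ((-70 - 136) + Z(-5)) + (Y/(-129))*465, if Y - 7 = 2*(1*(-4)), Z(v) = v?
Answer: -8918/43 ≈ -207.40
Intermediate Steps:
Y = -1 (Y = 7 + 2*(1*(-4)) = 7 + 2*(-4) = 7 - 8 = -1)
((-70 - 136) + Z(-5)) + (Y/(-129))*465 = ((-70 - 136) - 5) - 1/(-129)*465 = (-206 - 5) - 1*(-1/129)*465 = -211 + (1/129)*465 = -211 + 155/43 = -8918/43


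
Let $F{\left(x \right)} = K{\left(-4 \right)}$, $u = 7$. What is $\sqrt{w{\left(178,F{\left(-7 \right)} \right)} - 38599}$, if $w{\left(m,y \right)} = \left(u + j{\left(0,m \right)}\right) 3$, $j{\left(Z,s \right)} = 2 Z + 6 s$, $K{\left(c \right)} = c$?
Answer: $i \sqrt{35374} \approx 188.08 i$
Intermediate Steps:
$F{\left(x \right)} = -4$
$w{\left(m,y \right)} = 21 + 18 m$ ($w{\left(m,y \right)} = \left(7 + \left(2 \cdot 0 + 6 m\right)\right) 3 = \left(7 + \left(0 + 6 m\right)\right) 3 = \left(7 + 6 m\right) 3 = 21 + 18 m$)
$\sqrt{w{\left(178,F{\left(-7 \right)} \right)} - 38599} = \sqrt{\left(21 + 18 \cdot 178\right) - 38599} = \sqrt{\left(21 + 3204\right) - 38599} = \sqrt{3225 - 38599} = \sqrt{-35374} = i \sqrt{35374}$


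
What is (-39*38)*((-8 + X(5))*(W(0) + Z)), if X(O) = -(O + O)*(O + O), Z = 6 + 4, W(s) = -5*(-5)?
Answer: 5601960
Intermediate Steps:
W(s) = 25
Z = 10
X(O) = -4*O**2 (X(O) = -2*O*2*O = -4*O**2)
(-39*38)*((-8 + X(5))*(W(0) + Z)) = (-39*38)*((-8 - 4*5**2)*(25 + 10)) = -1482*(-8 - 4*25)*35 = -1482*(-8 - 100)*35 = -(-160056)*35 = -1482*(-3780) = 5601960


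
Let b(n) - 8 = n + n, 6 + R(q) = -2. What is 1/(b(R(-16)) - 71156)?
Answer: -1/71164 ≈ -1.4052e-5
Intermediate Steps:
R(q) = -8 (R(q) = -6 - 2 = -8)
b(n) = 8 + 2*n (b(n) = 8 + (n + n) = 8 + 2*n)
1/(b(R(-16)) - 71156) = 1/((8 + 2*(-8)) - 71156) = 1/((8 - 16) - 71156) = 1/(-8 - 71156) = 1/(-71164) = -1/71164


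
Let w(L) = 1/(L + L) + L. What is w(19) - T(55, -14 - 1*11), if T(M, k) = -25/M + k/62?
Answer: 128829/6479 ≈ 19.884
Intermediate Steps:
T(M, k) = -25/M + k/62 (T(M, k) = -25/M + k*(1/62) = -25/M + k/62)
w(L) = L + 1/(2*L) (w(L) = 1/(2*L) + L = L + 1/(2*L))
w(19) - T(55, -14 - 1*11) = (19 + (½)/19) - (-25/55 + (-14 - 1*11)/62) = (19 + (½)*(1/19)) - (-25*1/55 + (-14 - 11)/62) = (19 + 1/38) - (-5/11 + (1/62)*(-25)) = 723/38 - (-5/11 - 25/62) = 723/38 - 1*(-585/682) = 723/38 + 585/682 = 128829/6479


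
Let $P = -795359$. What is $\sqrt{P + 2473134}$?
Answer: $5 \sqrt{67111} \approx 1295.3$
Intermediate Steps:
$\sqrt{P + 2473134} = \sqrt{-795359 + 2473134} = \sqrt{1677775} = 5 \sqrt{67111}$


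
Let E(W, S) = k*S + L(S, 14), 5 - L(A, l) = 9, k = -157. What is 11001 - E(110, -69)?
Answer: 172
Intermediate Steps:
L(A, l) = -4 (L(A, l) = 5 - 1*9 = 5 - 9 = -4)
E(W, S) = -4 - 157*S (E(W, S) = -157*S - 4 = -4 - 157*S)
11001 - E(110, -69) = 11001 - (-4 - 157*(-69)) = 11001 - (-4 + 10833) = 11001 - 1*10829 = 11001 - 10829 = 172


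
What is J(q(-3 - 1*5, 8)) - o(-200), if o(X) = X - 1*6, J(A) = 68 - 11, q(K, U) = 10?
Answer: 263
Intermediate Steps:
J(A) = 57
o(X) = -6 + X (o(X) = X - 6 = -6 + X)
J(q(-3 - 1*5, 8)) - o(-200) = 57 - (-6 - 200) = 57 - 1*(-206) = 57 + 206 = 263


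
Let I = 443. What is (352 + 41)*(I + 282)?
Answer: 284925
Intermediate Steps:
(352 + 41)*(I + 282) = (352 + 41)*(443 + 282) = 393*725 = 284925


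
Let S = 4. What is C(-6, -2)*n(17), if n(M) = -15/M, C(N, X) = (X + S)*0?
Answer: 0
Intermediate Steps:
C(N, X) = 0 (C(N, X) = (X + 4)*0 = (4 + X)*0 = 0)
C(-6, -2)*n(17) = 0*(-15/17) = 0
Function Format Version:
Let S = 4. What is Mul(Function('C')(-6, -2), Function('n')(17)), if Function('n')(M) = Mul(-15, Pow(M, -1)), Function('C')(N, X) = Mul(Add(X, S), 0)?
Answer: 0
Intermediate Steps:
Function('C')(N, X) = 0 (Function('C')(N, X) = Mul(Add(X, 4), 0) = Mul(Add(4, X), 0) = 0)
Mul(Function('C')(-6, -2), Function('n')(17)) = Mul(0, Mul(-15, Pow(17, -1))) = Mul(0, Mul(-15, Rational(1, 17))) = Mul(0, Rational(-15, 17)) = 0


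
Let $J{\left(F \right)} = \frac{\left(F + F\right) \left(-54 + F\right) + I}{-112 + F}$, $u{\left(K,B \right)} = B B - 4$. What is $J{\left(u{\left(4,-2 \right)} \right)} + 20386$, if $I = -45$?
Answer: $\frac{2283277}{112} \approx 20386.0$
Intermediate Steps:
$u{\left(K,B \right)} = -4 + B^{2}$ ($u{\left(K,B \right)} = B^{2} - 4 = -4 + B^{2}$)
$J{\left(F \right)} = \frac{-45 + 2 F \left(-54 + F\right)}{-112 + F}$ ($J{\left(F \right)} = \frac{\left(F + F\right) \left(-54 + F\right) - 45}{-112 + F} = \frac{2 F \left(-54 + F\right) - 45}{-112 + F} = \frac{-45 + 2 F \left(-54 + F\right)}{-112 + F}$)
$J{\left(u{\left(4,-2 \right)} \right)} + 20386 = \frac{-45 - 108 \left(-4 + \left(-2\right)^{2}\right) + 2 \left(-4 + \left(-2\right)^{2}\right)^{2}}{-112 - \left(4 - \left(-2\right)^{2}\right)} + 20386 = \frac{-45 - 108 \left(-4 + 4\right) + 2 \left(-4 + 4\right)^{2}}{-112 + \left(-4 + 4\right)} + 20386 = \frac{-45 - 0 + 2 \cdot 0^{2}}{-112 + 0} + 20386 = \frac{-45 + 0 + 2 \cdot 0}{-112} + 20386 = - \frac{-45 + 0 + 0}{112} + 20386 = \left(- \frac{1}{112}\right) \left(-45\right) + 20386 = \frac{45}{112} + 20386 = \frac{2283277}{112}$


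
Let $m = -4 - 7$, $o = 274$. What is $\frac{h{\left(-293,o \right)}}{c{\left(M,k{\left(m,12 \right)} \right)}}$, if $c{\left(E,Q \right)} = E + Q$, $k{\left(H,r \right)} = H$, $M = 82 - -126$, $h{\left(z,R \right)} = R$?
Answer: $\frac{274}{197} \approx 1.3909$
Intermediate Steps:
$M = 208$ ($M = 82 + 126 = 208$)
$m = -11$
$\frac{h{\left(-293,o \right)}}{c{\left(M,k{\left(m,12 \right)} \right)}} = \frac{274}{208 - 11} = \frac{274}{197}$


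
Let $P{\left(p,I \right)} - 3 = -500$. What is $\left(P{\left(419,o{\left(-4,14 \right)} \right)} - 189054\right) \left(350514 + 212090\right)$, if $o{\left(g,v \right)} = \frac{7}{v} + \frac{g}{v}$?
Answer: $-106642150804$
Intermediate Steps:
$P{\left(p,I \right)} = -497$ ($P{\left(p,I \right)} = 3 - 500 = -497$)
$\left(P{\left(419,o{\left(-4,14 \right)} \right)} - 189054\right) \left(350514 + 212090\right) = \left(-497 - 189054\right) \left(350514 + 212090\right) = \left(-189551\right) 562604 = -106642150804$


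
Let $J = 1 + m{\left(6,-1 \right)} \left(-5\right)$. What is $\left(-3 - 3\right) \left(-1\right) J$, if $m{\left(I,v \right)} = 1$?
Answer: $-24$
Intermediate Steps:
$J = -4$ ($J = 1 + 1 \left(-5\right) = 1 - 5 = -4$)
$\left(-3 - 3\right) \left(-1\right) J = \left(-3 - 3\right) \left(-1\right) \left(-4\right) = \left(-6\right) \left(-1\right) \left(-4\right) = 6 \left(-4\right) = -24$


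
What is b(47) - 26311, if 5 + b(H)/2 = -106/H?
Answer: -1237299/47 ≈ -26326.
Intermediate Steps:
b(H) = -10 - 212/H (b(H) = -10 + 2*(-106/H) = -10 - 212/H)
b(47) - 26311 = (-10 - 212/47) - 26311 = -682/47 - 26311 = -1237299/47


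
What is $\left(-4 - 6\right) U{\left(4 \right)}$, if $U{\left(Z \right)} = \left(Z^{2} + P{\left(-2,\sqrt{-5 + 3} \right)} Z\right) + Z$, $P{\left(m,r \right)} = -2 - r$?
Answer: $-120 + 40 i \sqrt{2} \approx -120.0 + 56.569 i$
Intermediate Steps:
$U{\left(Z \right)} = Z + Z^{2} + Z \left(-2 - i \sqrt{2}\right)$ ($U{\left(Z \right)} = \left(Z^{2} + \left(-2 - \sqrt{-5 + 3}\right) Z\right) + Z = \left(Z^{2} + \left(-2 - \sqrt{-2}\right) Z\right) + Z = \left(Z^{2} + \left(-2 - i \sqrt{2}\right) Z\right) + Z = \left(Z^{2} + Z \left(-2 - i \sqrt{2}\right)\right) + Z = Z + Z^{2} + Z \left(-2 - i \sqrt{2}\right)$)
$\left(-4 - 6\right) U{\left(4 \right)} = \left(-4 - 6\right) 4 \left(-1 + 4 - i \sqrt{2}\right) = \left(-4 - 6\right) 4 \left(3 - i \sqrt{2}\right) = - 10 \left(12 - 4 i \sqrt{2}\right) = -120 + 40 i \sqrt{2}$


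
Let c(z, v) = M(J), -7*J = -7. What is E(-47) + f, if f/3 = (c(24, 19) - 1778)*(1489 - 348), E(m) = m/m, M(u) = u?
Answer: -6082670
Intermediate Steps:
J = 1 (J = -⅐*(-7) = 1)
c(z, v) = 1
E(m) = 1
f = -6082671 (f = 3*((1 - 1778)*(1489 - 348)) = 3*(-1777*1141) = 3*(-2027557) = -6082671)
E(-47) + f = 1 - 6082671 = -6082670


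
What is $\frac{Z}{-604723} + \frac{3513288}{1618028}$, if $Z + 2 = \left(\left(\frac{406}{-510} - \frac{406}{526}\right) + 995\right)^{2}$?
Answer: $\frac{593389873572247098913}{1100206955389326030225} \approx 0.53934$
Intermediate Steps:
$Z = \frac{4438817803050991}{4497714225}$ ($Z = -2 + \left(\left(\frac{406}{-510} - \frac{406}{526}\right) + 995\right)^{2} = -2 + \left(\left(406 \left(- \frac{1}{510}\right) - \frac{203}{263}\right) + 995\right)^{2} = -2 + \left(\left(- \frac{203}{255} - \frac{203}{263}\right) + 995\right)^{2} = -2 + \left(- \frac{105154}{67065} + 995\right)^{2} = -2 + \left(\frac{66624521}{67065}\right)^{2} = -2 + \frac{4438826798479441}{4497714225} = \frac{4438817803050991}{4497714225} \approx 9.8691 \cdot 10^{5}$)
$\frac{Z}{-604723} + \frac{3513288}{1618028} = \frac{4438817803050991}{4497714225 \left(-604723\right)} + \frac{3513288}{1618028} = \frac{4438817803050991}{4497714225} \left(- \frac{1}{604723}\right) + 3513288 \cdot \frac{1}{1618028} = - \frac{4438817803050991}{2719871239284675} + \frac{878322}{404507} = \frac{593389873572247098913}{1100206955389326030225}$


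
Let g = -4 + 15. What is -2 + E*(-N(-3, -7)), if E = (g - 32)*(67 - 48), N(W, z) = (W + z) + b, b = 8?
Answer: -800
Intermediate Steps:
g = 11
N(W, z) = 8 + W + z (N(W, z) = (W + z) + 8 = 8 + W + z)
E = -399 (E = (11 - 32)*(67 - 48) = -21*19 = -399)
-2 + E*(-N(-3, -7)) = -2 - (-399)*(8 - 3 - 7) = -2 - (-399)*(-2) = -2 - 399*2 = -2 - 798 = -800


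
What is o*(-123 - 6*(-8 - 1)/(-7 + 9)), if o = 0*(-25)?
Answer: 0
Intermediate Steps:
o = 0
o*(-123 - 6*(-8 - 1)/(-7 + 9)) = 0*(-123 - 6*(-8 - 1)/(-7 + 9)) = 0*(-123 - (-54)/2) = 0*(-123 - 6*(-9/2)) = 0*(-123 + 27) = 0*(-96) = 0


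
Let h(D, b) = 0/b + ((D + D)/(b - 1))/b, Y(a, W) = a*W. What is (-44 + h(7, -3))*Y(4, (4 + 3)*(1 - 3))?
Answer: 7196/3 ≈ 2398.7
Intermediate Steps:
Y(a, W) = W*a
h(D, b) = 2*D/(b*(-1 + b)) (h(D, b) = 0 + ((2*D)/(-1 + b))/b = 0 + (2*D/(-1 + b))/b = 0 + 2*D/(b*(-1 + b)) = 2*D/(b*(-1 + b)))
(-44 + h(7, -3))*Y(4, (4 + 3)*(1 - 3)) = (-44 + 2*7/(-3*(-1 - 3)))*(((4 + 3)*(1 - 3))*4) = (-44 + 2*7*(-⅓)/(-4))*((7*(-2))*4) = (-44 + 2*7*(-⅓)*(-¼))*(-14*4) = (-44 + 7/6)*(-56) = -257/6*(-56) = 7196/3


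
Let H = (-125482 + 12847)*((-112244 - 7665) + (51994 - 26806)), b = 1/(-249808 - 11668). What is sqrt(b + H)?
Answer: sqrt(182357366464121468371)/130738 ≈ 1.0329e+5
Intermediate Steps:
b = -1/261476 (b = 1/(-261476) = -1/261476 ≈ -3.8244e-6)
H = 10668899835 (H = -112635*(-119909 + 25188) = -112635*(-94721) = 10668899835)
sqrt(b + H) = sqrt(-1/261476 + 10668899835) = sqrt(2789661253256459/261476) = sqrt(182357366464121468371)/130738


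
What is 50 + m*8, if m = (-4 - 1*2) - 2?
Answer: -14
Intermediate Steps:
m = -8 (m = (-4 - 2) - 2 = -6 - 2 = -8)
50 + m*8 = 50 - 8*8 = 50 - 64 = -14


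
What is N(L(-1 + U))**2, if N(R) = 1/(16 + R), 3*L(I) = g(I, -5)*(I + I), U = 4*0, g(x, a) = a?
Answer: 9/3364 ≈ 0.0026754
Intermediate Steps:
U = 0
L(I) = -10*I/3 (L(I) = (-5*(I + I))/3 = (-10*I)/3 = -10*I/3)
N(L(-1 + U))**2 = (1/(16 - 10*(-1 + 0)/3))**2 = (1/(16 - 10/3*(-1)))**2 = (1/(16 + 10/3))**2 = (1/(58/3))**2 = (3/58)**2 = 9/3364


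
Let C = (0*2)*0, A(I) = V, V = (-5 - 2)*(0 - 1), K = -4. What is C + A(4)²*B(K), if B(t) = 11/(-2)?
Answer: -539/2 ≈ -269.50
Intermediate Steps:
V = 7 (V = -7*(-1) = 7)
A(I) = 7
B(t) = -11/2 (B(t) = 11*(-½) = -11/2)
C = 0 (C = 0*0 = 0)
C + A(4)²*B(K) = 0 + 7²*(-11/2) = 0 + 49*(-11/2) = 0 - 539/2 = -539/2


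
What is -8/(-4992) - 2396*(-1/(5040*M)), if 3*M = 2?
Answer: 5203/7280 ≈ 0.71470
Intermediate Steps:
M = 2/3 (M = (1/3)*2 = 2/3 ≈ 0.66667)
-8/(-4992) - 2396*(-1/(5040*M)) = -8/(-4992) - 2396/(((6*(-5))*(2/3))*168) = -8*(-1/4992) - 2396/(-30*2/3*168) = 1/624 - 2396/((-20*168)) = 1/624 - 2396/(-3360) = 1/624 - 2396*(-1/3360) = 1/624 + 599/840 = 5203/7280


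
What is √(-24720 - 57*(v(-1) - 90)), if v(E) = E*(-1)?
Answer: 3*I*√2183 ≈ 140.17*I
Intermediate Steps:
v(E) = -E
√(-24720 - 57*(v(-1) - 90)) = √(-24720 - 57*(-1*(-1) - 90)) = √(-24720 - 57*(1 - 90)) = √(-24720 - 57*(-89)) = √(-24720 + 5073) = √(-19647) = 3*I*√2183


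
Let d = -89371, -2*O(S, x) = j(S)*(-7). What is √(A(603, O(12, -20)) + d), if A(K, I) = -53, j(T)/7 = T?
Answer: 36*I*√69 ≈ 299.04*I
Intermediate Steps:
j(T) = 7*T
O(S, x) = 49*S/2 (O(S, x) = -7*S*(-7)/2 = -(-49)*S/2 = 49*S/2)
√(A(603, O(12, -20)) + d) = √(-53 - 89371) = √(-89424) = 36*I*√69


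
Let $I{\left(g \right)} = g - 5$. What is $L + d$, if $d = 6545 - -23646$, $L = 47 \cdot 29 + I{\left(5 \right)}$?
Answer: $31554$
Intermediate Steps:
$I{\left(g \right)} = -5 + g$
$L = 1363$ ($L = 47 \cdot 29 + \left(-5 + 5\right) = 1363 + 0 = 1363$)
$d = 30191$ ($d = 6545 + 23646 = 30191$)
$L + d = 1363 + 30191 = 31554$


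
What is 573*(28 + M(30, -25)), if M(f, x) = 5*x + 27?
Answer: -40110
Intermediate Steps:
M(f, x) = 27 + 5*x
573*(28 + M(30, -25)) = 573*(28 + (27 + 5*(-25))) = 573*(28 + (27 - 125)) = 573*(28 - 98) = 573*(-70) = -40110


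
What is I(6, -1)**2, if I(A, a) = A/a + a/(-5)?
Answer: 841/25 ≈ 33.640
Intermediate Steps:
I(A, a) = -a/5 + A/a (I(A, a) = A/a + a*(-1/5) = A/a - a/5 = -a/5 + A/a)
I(6, -1)**2 = (-1/5*(-1) + 6/(-1))**2 = (1/5 + 6*(-1))**2 = (1/5 - 6)**2 = (-29/5)**2 = 841/25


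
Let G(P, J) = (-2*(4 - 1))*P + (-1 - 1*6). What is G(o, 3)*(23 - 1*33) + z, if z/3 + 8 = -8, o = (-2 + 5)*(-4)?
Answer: -698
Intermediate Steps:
o = -12 (o = 3*(-4) = -12)
G(P, J) = -7 - 6*P (G(P, J) = (-2*3)*P + (-1 - 6) = -6*P - 7 = -7 - 6*P)
z = -48 (z = -24 + 3*(-8) = -24 - 24 = -48)
G(o, 3)*(23 - 1*33) + z = (-7 - 6*(-12))*(23 - 1*33) - 48 = (-7 + 72)*(23 - 33) - 48 = 65*(-10) - 48 = -650 - 48 = -698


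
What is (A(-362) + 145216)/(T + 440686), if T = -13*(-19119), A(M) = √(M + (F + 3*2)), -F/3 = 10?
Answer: 145216/689233 + I*√386/689233 ≈ 0.21069 + 2.8505e-5*I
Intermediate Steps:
F = -30 (F = -3*10 = -30)
A(M) = √(-24 + M) (A(M) = √(M + (-30 + 3*2)) = √(M + (-30 + 6)) = √(M - 24) = √(-24 + M))
T = 248547
(A(-362) + 145216)/(T + 440686) = (√(-24 - 362) + 145216)/(248547 + 440686) = (√(-386) + 145216)/689233 = (I*√386 + 145216)*(1/689233) = (145216 + I*√386)*(1/689233) = 145216/689233 + I*√386/689233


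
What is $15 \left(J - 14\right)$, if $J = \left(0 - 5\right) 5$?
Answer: $-585$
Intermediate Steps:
$J = -25$ ($J = \left(-5\right) 5 = -25$)
$15 \left(J - 14\right) = 15 \left(-25 - 14\right) = 15 \left(-39\right) = -585$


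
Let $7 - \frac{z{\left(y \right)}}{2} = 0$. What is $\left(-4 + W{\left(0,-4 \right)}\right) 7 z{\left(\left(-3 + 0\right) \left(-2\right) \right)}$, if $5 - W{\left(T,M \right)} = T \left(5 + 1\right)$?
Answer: $98$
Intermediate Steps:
$z{\left(y \right)} = 14$ ($z{\left(y \right)} = 14 - 0 = 14 + 0 = 14$)
$W{\left(T,M \right)} = 5 - 6 T$ ($W{\left(T,M \right)} = 5 - T \left(5 + 1\right) = 5 - T 6 = 5 - 6 T$)
$\left(-4 + W{\left(0,-4 \right)}\right) 7 z{\left(\left(-3 + 0\right) \left(-2\right) \right)} = \left(-4 + \left(5 - 0\right)\right) 7 \cdot 14 = \left(-4 + \left(5 + 0\right)\right) 7 \cdot 14 = \left(-4 + 5\right) 7 \cdot 14 = 1 \cdot 7 \cdot 14 = 7 \cdot 14 = 98$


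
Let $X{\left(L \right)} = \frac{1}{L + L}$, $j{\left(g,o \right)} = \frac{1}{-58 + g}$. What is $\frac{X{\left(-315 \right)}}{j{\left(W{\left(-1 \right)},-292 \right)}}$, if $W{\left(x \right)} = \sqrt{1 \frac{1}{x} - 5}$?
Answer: $\frac{29}{315} - \frac{i \sqrt{6}}{630} \approx 0.092064 - 0.0038881 i$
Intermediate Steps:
$W{\left(x \right)} = \sqrt{-5 + \frac{1}{x}}$ ($W{\left(x \right)} = \sqrt{\frac{1}{x} - 5} = \sqrt{-5 + \frac{1}{x}}$)
$X{\left(L \right)} = \frac{1}{2 L}$
$\frac{X{\left(-315 \right)}}{j{\left(W{\left(-1 \right)},-292 \right)}} = \frac{\frac{1}{2} \frac{1}{-315}}{\frac{1}{-58 + \sqrt{-5 + \frac{1}{-1}}}} = \frac{\frac{1}{2} \left(- \frac{1}{315}\right)}{\frac{1}{-58 + \sqrt{-5 - 1}}} = - \frac{1}{630 \frac{1}{-58 + \sqrt{-6}}} = - \frac{1}{630 \frac{1}{-58 + i \sqrt{6}}} = - \frac{-58 + i \sqrt{6}}{630} = \frac{29}{315} - \frac{i \sqrt{6}}{630}$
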